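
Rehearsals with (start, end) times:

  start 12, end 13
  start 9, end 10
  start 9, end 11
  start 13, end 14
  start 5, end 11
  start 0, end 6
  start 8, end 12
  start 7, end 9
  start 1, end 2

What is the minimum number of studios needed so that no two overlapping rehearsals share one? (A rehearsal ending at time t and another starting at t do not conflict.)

starts: [0, 1, 5, 7, 8, 9, 9, 12, 13]
ends:   [2, 6, 9, 10, 11, 11, 12, 13, 14]
s0→1 s1→2 e2→1 s5→2 e6→1 s7→2 s8→3 e9→2 s9→3 s9→4  — peak 4.

4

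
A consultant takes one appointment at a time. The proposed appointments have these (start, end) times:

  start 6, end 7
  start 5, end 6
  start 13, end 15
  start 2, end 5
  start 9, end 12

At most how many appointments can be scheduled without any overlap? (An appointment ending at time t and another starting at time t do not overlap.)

5

Sorted by end: (2,5)  (5,6)  (6,7)  (9,12)  (13,15)
take (2,5); take (5,6); take (6,7); take (9,12); take (13,15).
Selected 5 appointments.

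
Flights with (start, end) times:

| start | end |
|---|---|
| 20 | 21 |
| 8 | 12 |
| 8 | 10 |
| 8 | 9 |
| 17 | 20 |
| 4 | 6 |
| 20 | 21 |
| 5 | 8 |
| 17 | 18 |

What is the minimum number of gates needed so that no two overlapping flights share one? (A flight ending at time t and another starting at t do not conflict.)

The answer is the maximum number of intervals overlapping at any instant.
Events (time:±→running): 4:+→1 5:+→2 6:-→1 8:-→0 8:+→1 8:+→2 8:+→3 … peak 3.

3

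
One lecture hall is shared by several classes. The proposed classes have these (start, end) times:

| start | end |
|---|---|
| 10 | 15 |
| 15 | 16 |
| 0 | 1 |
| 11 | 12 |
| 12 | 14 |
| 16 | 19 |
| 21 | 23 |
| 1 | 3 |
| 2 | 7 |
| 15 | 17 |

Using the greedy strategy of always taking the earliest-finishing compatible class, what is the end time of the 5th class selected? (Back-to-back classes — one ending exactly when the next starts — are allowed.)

16

Order by finish time; keep every interval that doesn't clash with the previous kept one.
By end time: (0,1), (1,3), (2,7), (11,12), (12,14), (10,15), (15,16), (15,17), (16,19), (21,23).
Pick (0,1); next start ≥ 1 → (1,3); next start ≥ 3 → (11,12); next start ≥ 12 → (12,14); next start ≥ 14 → (15,16); next start ≥ 16 → (16,19); next start ≥ 19 → (21,23).
Selected: (0,1) (1,3) (11,12) (12,14) (15,16) (16,19) (21,23)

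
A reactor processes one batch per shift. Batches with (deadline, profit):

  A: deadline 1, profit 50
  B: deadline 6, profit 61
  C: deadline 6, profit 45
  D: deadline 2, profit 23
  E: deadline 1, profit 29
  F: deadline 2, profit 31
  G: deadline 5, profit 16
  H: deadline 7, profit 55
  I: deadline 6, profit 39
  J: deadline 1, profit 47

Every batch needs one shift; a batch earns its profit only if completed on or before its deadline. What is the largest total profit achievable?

297

Take jobs in profit order; each goes to the latest open slot no later than its deadline.
Profit order: B=61 H=55 A=50 J=47 C=45 I=39 F=31 E=29 D=23 G=16
Assign: B→slot 6, H→slot 7, A→slot 1, J skipped, C→slot 5, I→slot 4, F→slot 2, E skipped, D skipped, G→slot 3.
Slots: [1:A] [2:F] [3:G] [4:I] [5:C] [6:B] [7:H]
Profit = 50 + 31 + 16 + 39 + 45 + 61 + 55 = 297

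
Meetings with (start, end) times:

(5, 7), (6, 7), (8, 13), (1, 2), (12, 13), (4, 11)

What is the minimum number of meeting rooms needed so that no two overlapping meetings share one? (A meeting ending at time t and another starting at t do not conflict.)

3

Count concurrent intervals with a sweep; the peak is the room count.
Events (time:±→running): 1:+→1 2:-→0 4:+→1 5:+→2 6:+→3 … peak 3.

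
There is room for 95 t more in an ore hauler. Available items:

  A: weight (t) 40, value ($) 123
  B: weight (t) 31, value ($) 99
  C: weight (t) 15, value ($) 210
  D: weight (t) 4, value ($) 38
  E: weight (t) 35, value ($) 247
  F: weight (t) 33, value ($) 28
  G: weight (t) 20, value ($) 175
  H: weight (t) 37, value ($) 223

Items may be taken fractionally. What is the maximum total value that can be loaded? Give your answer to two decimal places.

796.57

Greedy by value/weight ratio, highest first.
Order: C (210/15=14.00) > D (38/4=9.50) > G (175/20=8.75) > E (247/35=7.06) > H (223/37=6.03) > B (99/31=3.19) > A (123/40=3.08) > F (28/33=0.85)
Fill: take C (15 @ 210) → take D (4 @ 38) → take G (20 @ 175) → take E (35 @ 247) → take 21/37 of H → 126.57; 95/95 used.
Total value = 796.57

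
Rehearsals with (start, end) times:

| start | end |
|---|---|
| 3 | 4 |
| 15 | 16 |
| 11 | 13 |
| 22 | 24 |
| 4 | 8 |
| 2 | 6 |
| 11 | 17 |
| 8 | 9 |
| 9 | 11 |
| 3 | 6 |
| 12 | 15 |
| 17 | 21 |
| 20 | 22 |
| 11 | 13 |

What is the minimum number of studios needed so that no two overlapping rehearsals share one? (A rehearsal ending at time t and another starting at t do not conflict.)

starts: [2, 3, 3, 4, 8, 9, 11, 11, 11, 12, 15, 17, 20, 22]
ends:   [4, 6, 6, 8, 9, 11, 13, 13, 15, 16, 17, 21, 22, 24]
s2→1 s3→2 s3→3 e4→2 s4→3 e6→2 e6→1 e8→0 s8→1 e9→0 s9→1 e11→0 s11→1 s11→2 s11→3 s12→4  — peak 4.

4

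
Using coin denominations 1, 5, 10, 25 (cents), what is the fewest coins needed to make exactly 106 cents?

6

Greedy: take as many of the largest coin as possible, then repeat with the remainder.
106 − 4×25→6 − 1×5→1 − 1×1→0
Total coins = 4 + 1 + 1 = 6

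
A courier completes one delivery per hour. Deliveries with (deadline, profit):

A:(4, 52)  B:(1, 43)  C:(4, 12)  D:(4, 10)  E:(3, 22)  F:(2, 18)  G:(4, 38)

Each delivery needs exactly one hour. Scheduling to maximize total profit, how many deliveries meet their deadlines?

4

Sort by profit descending; place each in the latest free slot ≤ its deadline.
By profit: A(d4,52), B(d1,43), G(d4,38), E(d3,22), F(d2,18), C(d4,12), D(d4,10)
A→slot 4; B→slot 1; G→slot 3; E→slot 2; F skipped; C skipped; D skipped.
4 of 7 scheduled.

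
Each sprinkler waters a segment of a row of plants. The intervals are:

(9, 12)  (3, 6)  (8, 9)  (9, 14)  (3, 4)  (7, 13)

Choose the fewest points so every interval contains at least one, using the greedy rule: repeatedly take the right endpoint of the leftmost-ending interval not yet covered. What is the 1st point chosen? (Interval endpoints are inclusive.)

By right end: [3,4]  [3,6]  [8,9]  [9,12]  [7,13]  [9,14]
[3,4] uncovered → point at 4; [8,9] uncovered → point at 9.
Points: 4, 9 (2 total).

4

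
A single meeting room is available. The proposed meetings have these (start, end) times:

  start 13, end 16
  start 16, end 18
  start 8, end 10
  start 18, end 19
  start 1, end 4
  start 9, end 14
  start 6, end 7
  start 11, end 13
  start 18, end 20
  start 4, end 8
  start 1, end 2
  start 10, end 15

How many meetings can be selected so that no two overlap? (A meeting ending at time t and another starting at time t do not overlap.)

7

Greedy by earliest finish: after sorting by end time, pick each interval compatible with the last pick.
Sorted by end: (1,2)  (1,4)  (6,7)  (4,8)  (8,10)  (11,13)  (9,14)  (10,15)  (13,16)  (16,18)  (18,19)  (18,20)
take (1,2); take (6,7); skip (4,8); take (8,10); take (11,13); skip (10,15); take (13,16); take (16,18); take (18,19).
Selected 7 meetings.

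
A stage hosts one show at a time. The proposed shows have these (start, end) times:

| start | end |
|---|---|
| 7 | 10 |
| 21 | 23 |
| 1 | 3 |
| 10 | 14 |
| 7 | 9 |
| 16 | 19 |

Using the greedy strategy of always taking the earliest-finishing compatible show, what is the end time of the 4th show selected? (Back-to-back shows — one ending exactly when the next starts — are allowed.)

19

By end time: (1,3), (7,9), (7,10), (10,14), (16,19), (21,23).
Pick (1,3); next start ≥ 3 → (7,9); next start ≥ 9 → (10,14); next start ≥ 14 → (16,19); next start ≥ 19 → (21,23).
Selected: (1,3) (7,9) (10,14) (16,19) (21,23)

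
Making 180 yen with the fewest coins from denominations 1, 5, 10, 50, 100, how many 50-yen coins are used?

1

Use the largest denomination that fits, subtract, and repeat.
180 − 1×100→80 − 1×50→30 − 3×10→0
Count of 50: 1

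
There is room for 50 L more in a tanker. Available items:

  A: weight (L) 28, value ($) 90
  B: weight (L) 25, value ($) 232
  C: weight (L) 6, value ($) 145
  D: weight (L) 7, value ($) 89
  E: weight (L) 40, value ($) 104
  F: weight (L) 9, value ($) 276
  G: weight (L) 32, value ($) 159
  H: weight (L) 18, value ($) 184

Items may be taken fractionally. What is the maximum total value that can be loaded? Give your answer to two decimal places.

Order: F (276/9=30.67) > C (145/6=24.17) > D (89/7=12.71) > H (184/18=10.22) > B (232/25=9.28) > G (159/32=4.97) > A (90/28=3.21) > E (104/40=2.60)
Fill: take F (9 @ 276) → take C (6 @ 145) → take D (7 @ 89) → take H (18 @ 184) → take 10/25 of B → 92.80; 50/50 used.
Total value = 786.80

786.80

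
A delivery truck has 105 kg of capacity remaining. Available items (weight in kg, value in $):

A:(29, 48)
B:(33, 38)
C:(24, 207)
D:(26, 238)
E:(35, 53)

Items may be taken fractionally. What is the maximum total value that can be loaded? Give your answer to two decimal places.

Order: D (238/26=9.15) > C (207/24=8.62) > A (48/29=1.66) > E (53/35=1.51) > B (38/33=1.15)
Fill: take D (26 @ 238) → take C (24 @ 207) → take A (29 @ 48) → take 26/35 of E → 39.37; 105/105 used.
Total value = 532.37

532.37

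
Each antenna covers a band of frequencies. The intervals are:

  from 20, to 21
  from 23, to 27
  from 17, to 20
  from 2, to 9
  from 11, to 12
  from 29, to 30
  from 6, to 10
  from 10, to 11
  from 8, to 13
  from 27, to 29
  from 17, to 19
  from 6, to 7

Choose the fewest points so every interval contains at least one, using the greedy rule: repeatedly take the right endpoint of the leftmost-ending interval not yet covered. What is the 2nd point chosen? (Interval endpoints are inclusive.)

Sort by right endpoint; whenever an interval is uncovered, place a point at its right end.
Sorted: [6,7] [2,9] [6,10] [10,11] [11,12] [8,13] [17,19] [17,20] [20,21] [23,27] [27,29] [29,30]
{[6,7],[2,9],[6,10]} hit by 7; {[10,11],[11,12],[8,13]} hit by 11; {[17,19],[17,20]} hit by 19; {[20,21]} hit by 21; {[23,27],[27,29]} hit by 27; {[29,30]} hit by 30.
Points: 7, 11, 19, 21, 27, 30 (6 total).

11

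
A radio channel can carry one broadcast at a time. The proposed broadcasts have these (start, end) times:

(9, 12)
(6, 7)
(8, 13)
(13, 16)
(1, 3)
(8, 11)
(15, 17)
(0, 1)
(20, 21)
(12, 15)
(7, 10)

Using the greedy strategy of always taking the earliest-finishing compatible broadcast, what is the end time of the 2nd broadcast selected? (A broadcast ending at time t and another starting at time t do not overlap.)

3

Order by finish time; keep every interval that doesn't clash with the previous kept one.
Sorted by end: (0,1)  (1,3)  (6,7)  (7,10)  (8,11)  (9,12)  (8,13)  (12,15)  (13,16)  (15,17)  (20,21)
take (0,1); take (1,3); take (6,7); take (7,10); skip (8,13); take (12,15); take (15,17); take (20,21).
Selected: (0,1) (1,3) (6,7) (7,10) (12,15) (15,17) (20,21)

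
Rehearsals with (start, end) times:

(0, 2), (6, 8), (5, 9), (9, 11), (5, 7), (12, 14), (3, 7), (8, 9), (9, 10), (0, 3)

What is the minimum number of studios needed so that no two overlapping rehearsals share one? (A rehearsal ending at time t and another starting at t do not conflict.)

The answer is the maximum number of intervals overlapping at any instant.
starts: [0, 0, 3, 5, 5, 6, 8, 9, 9, 12]
ends:   [2, 3, 7, 7, 8, 9, 9, 10, 11, 14]
s0→1 s0→2 e2→1 e3→0 s3→1 s5→2 s5→3 s6→4  — peak 4.

4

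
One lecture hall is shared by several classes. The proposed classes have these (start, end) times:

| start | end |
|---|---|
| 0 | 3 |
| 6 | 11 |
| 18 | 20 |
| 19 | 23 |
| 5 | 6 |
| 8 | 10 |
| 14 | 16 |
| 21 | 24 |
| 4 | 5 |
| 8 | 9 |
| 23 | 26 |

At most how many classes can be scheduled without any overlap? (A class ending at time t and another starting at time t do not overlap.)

7

By end time: (0,3), (4,5), (5,6), (8,9), (8,10), (6,11), (14,16), (18,20), (19,23), (21,24), (23,26).
Pick (0,3); next start ≥ 3 → (4,5); next start ≥ 5 → (5,6); next start ≥ 6 → (8,9); next start ≥ 9 → (14,16); next start ≥ 16 → (18,20); next start ≥ 20 → (21,24).
Selected 7 classes.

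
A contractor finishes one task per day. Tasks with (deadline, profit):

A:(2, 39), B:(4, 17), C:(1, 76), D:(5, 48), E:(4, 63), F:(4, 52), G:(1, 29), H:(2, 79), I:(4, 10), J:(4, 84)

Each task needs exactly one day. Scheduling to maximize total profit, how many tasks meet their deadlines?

5

By profit: J(d4,84), H(d2,79), C(d1,76), E(d4,63), F(d4,52), D(d5,48), A(d2,39), G(d1,29), B(d4,17), I(d4,10)
J→slot 4; H→slot 2; C→slot 1; E→slot 3; F skipped; D→slot 5; A skipped; G skipped; B skipped; I skipped.
5 of 10 scheduled.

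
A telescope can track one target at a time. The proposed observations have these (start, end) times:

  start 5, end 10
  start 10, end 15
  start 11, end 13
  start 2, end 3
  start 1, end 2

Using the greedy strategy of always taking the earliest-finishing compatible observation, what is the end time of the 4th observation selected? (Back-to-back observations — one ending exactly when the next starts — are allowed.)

13

By end time: (1,2), (2,3), (5,10), (11,13), (10,15).
Pick (1,2); next start ≥ 2 → (2,3); next start ≥ 3 → (5,10); next start ≥ 10 → (11,13).
Selected: (1,2) (2,3) (5,10) (11,13)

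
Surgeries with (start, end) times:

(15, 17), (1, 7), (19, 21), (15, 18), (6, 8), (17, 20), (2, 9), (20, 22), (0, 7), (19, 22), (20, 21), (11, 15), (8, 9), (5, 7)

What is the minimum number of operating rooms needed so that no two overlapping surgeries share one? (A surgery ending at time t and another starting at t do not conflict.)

5

starts: [0, 1, 2, 5, 6, 8, 11, 15, 15, 17, 19, 19, 20, 20]
ends:   [7, 7, 7, 8, 9, 9, 15, 17, 18, 20, 21, 21, 22, 22]
s0→1 s1→2 s2→3 s5→4 s6→5  — peak 5.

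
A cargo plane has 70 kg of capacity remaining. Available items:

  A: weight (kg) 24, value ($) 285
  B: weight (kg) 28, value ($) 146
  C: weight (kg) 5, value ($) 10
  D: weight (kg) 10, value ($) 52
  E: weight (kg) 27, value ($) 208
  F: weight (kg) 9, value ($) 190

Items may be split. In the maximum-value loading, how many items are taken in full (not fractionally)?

3

Order: F (190/9=21.11) > A (285/24=11.88) > E (208/27=7.70) > B (146/28=5.21) > D (52/10=5.20) > C (10/5=2.00)
Fill: take F (9 @ 190) → take A (24 @ 285) → take E (27 @ 208) → take 10/28 of B → 52.14; 70/70 used.
3 item(s) taken whole; one partial (take 10/28 of B).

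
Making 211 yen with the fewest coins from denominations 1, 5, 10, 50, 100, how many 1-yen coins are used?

1

211 − 2×100→11 − 1×10→1 − 1×1→0
Count of 1: 1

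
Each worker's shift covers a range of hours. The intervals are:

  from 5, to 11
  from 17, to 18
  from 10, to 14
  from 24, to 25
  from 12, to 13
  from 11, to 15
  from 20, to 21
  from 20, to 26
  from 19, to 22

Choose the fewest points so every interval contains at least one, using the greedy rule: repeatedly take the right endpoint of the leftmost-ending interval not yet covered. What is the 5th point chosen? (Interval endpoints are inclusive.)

25

Sort by right endpoint; whenever an interval is uncovered, place a point at its right end.
By right end: [5,11]  [12,13]  [10,14]  [11,15]  [17,18]  [20,21]  [19,22]  [24,25]  [20,26]
[5,11] uncovered → point at 11; [12,13] uncovered → point at 13; [17,18] uncovered → point at 18; [20,21] uncovered → point at 21; [24,25] uncovered → point at 25.
Points: 11, 13, 18, 21, 25 (5 total).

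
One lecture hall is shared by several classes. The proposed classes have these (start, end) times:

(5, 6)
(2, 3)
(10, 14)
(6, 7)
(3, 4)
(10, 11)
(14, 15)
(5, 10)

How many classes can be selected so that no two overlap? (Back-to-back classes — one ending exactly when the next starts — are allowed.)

6

By end time: (2,3), (3,4), (5,6), (6,7), (5,10), (10,11), (10,14), (14,15).
Pick (2,3); next start ≥ 3 → (3,4); next start ≥ 4 → (5,6); next start ≥ 6 → (6,7); next start ≥ 7 → (10,11); next start ≥ 11 → (14,15).
Selected 6 classes.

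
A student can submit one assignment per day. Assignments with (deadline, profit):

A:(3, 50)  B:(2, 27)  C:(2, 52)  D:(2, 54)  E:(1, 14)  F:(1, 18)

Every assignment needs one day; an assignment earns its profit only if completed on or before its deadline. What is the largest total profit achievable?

156

By profit: D(d2,54), C(d2,52), A(d3,50), B(d2,27), F(d1,18), E(d1,14)
D→slot 2; C→slot 1; A→slot 3; B skipped; F skipped; E skipped.
Profit = 52 + 54 + 50 = 156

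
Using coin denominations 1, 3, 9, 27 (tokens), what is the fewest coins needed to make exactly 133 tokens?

9

133 − 4×27→25 − 2×9→7 − 2×3→1 − 1×1→0
Total coins = 4 + 2 + 2 + 1 = 9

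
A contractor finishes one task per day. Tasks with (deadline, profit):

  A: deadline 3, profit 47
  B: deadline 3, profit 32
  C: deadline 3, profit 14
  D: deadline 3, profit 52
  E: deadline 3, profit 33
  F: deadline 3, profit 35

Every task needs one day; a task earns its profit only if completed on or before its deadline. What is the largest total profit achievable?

Take jobs in profit order; each goes to the latest open slot no later than its deadline.
By profit: D(d3,52), A(d3,47), F(d3,35), E(d3,33), B(d3,32), C(d3,14)
D→slot 3; A→slot 2; F→slot 1; E skipped; B skipped; C skipped.
Profit = 35 + 47 + 52 = 134

134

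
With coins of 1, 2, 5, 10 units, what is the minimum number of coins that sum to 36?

5

Use the largest denomination that fits, subtract, and repeat.
36 − 3×10→6 − 1×5→1 − 1×1→0
Total coins = 3 + 1 + 1 = 5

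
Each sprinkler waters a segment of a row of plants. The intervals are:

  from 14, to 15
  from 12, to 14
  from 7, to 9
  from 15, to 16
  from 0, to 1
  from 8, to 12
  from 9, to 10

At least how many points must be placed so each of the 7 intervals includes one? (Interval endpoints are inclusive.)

4

Sort by right endpoint; whenever an interval is uncovered, place a point at its right end.
By right end: [0,1]  [7,9]  [9,10]  [8,12]  [12,14]  [14,15]  [15,16]
[0,1] uncovered → point at 1; [7,9] uncovered → point at 9; [12,14] uncovered → point at 14; [15,16] uncovered → point at 16.
Points: 1, 9, 14, 16 (4 total).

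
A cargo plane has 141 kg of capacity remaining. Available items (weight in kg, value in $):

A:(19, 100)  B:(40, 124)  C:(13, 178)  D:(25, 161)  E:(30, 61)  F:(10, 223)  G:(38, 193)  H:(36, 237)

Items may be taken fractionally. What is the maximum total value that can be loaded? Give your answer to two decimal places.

Sort by value per unit weight and fill in that order.
Order: F (223/10=22.30) > C (178/13=13.69) > H (237/36=6.58) > D (161/25=6.44) > A (100/19=5.26) > G (193/38=5.08) > B (124/40=3.10) > E (61/30=2.03)
Fill: take F (10 @ 223) → take C (13 @ 178) → take H (36 @ 237) → take D (25 @ 161) → take A (19 @ 100) → take G (38 @ 193); 141/141 used.
Total value = 1092.00

1092.00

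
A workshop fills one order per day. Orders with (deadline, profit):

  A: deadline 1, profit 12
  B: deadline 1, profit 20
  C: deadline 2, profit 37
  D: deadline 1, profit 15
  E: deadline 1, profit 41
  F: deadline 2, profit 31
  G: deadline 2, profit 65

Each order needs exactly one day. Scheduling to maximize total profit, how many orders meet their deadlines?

Profit order: G=65 E=41 C=37 F=31 B=20 D=15 A=12
Assign: G→slot 2, E→slot 1, C skipped, F skipped, B skipped, D skipped, A skipped.
Slots: [1:E] [2:G]
2 of 7 scheduled.

2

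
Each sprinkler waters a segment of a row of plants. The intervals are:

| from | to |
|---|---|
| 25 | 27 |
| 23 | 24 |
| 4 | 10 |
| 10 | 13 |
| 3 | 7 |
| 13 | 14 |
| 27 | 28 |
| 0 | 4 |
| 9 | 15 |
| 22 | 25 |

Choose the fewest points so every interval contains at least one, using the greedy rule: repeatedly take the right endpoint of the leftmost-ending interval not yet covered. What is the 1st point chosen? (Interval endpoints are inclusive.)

4

Sort by right endpoint; whenever an interval is uncovered, place a point at its right end.
Sorted: [0,4] [3,7] [4,10] [10,13] [13,14] [9,15] [23,24] [22,25] [25,27] [27,28]
{[0,4],[3,7],[4,10]} hit by 4; {[10,13],[13,14],[9,15]} hit by 13; {[23,24],[22,25]} hit by 24; {[25,27],[27,28]} hit by 27.
Points: 4, 13, 24, 27 (4 total).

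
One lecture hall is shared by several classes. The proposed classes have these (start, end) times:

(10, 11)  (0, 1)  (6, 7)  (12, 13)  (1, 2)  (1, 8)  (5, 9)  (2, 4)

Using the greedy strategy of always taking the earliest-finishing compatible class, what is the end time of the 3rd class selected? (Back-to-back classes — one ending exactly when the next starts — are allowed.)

4

Order by finish time; keep every interval that doesn't clash with the previous kept one.
Sorted by end: (0,1)  (1,2)  (2,4)  (6,7)  (1,8)  (5,9)  (10,11)  (12,13)
take (0,1); take (1,2); take (2,4); take (6,7); skip (1,8); take (10,11); take (12,13).
Selected: (0,1) (1,2) (2,4) (6,7) (10,11) (12,13)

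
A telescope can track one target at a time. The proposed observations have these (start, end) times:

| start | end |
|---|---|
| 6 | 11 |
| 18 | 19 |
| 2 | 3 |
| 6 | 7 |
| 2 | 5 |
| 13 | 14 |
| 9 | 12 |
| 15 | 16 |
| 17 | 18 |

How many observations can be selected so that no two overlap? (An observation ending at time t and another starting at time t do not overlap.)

By end time: (2,3), (2,5), (6,7), (6,11), (9,12), (13,14), (15,16), (17,18), (18,19).
Pick (2,3); next start ≥ 3 → (6,7); next start ≥ 7 → (9,12); next start ≥ 12 → (13,14); next start ≥ 14 → (15,16); next start ≥ 16 → (17,18); next start ≥ 18 → (18,19).
Selected 7 observations.

7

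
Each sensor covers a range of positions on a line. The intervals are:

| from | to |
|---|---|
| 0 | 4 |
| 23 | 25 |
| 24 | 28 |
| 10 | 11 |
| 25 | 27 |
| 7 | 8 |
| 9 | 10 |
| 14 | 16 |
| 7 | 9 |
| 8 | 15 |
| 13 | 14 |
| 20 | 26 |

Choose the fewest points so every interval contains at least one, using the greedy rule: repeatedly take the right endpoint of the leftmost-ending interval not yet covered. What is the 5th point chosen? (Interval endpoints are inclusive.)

25

By right end: [0,4]  [7,8]  [7,9]  [9,10]  [10,11]  [13,14]  [8,15]  [14,16]  [23,25]  [20,26]  [25,27]  [24,28]
[0,4] uncovered → point at 4; [7,8] uncovered → point at 8; [9,10] uncovered → point at 10; [13,14] uncovered → point at 14; [23,25] uncovered → point at 25.
Points: 4, 8, 10, 14, 25 (5 total).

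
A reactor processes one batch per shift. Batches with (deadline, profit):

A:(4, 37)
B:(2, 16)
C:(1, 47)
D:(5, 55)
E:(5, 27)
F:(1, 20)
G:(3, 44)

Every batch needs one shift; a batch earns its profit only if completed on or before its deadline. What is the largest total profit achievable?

210

Sort by profit descending; place each in the latest free slot ≤ its deadline.
Profit order: D=55 C=47 G=44 A=37 E=27 F=20 B=16
Assign: D→slot 5, C→slot 1, G→slot 3, A→slot 4, E→slot 2, F skipped, B skipped.
Slots: [1:C] [2:E] [3:G] [4:A] [5:D]
Profit = 47 + 27 + 44 + 37 + 55 = 210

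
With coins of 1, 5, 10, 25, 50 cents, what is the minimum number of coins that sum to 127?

Use the largest denomination that fits, subtract, and repeat.
127 = 2×50 + 1×25 + 2×1
Total coins = 2 + 1 + 2 = 5

5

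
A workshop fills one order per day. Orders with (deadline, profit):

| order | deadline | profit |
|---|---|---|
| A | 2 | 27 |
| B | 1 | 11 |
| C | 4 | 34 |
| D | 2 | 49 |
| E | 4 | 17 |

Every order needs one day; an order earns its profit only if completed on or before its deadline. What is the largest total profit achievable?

127

Sort by profit descending; place each in the latest free slot ≤ its deadline.
Profit order: D=49 C=34 A=27 E=17 B=11
Assign: D→slot 2, C→slot 4, A→slot 1, E→slot 3, B skipped.
Slots: [1:A] [2:D] [3:E] [4:C]
Profit = 27 + 49 + 17 + 34 = 127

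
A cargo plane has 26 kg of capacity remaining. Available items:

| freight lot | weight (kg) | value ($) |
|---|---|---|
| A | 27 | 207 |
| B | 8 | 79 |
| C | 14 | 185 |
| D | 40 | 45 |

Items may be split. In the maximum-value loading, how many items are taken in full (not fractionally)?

Ratios (sorted): C 13.21, B 9.88, A 7.67, D 1.12
take C (14 @ 185); take B (8 @ 79); take 4/27 of A → 30.67. Capacity used 26/26.
2 item(s) taken whole; one partial (take 4/27 of A).

2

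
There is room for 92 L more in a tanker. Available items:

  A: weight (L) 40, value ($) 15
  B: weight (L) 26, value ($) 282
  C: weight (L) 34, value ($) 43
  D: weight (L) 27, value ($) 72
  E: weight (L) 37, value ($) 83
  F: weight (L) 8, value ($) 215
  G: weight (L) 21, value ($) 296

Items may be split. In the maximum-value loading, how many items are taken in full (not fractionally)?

4

Ratios (sorted): F 26.88, G 14.10, B 10.85, D 2.67, E 2.24, C 1.26, A 0.38
take F (8 @ 215); take G (21 @ 296); take B (26 @ 282); take D (27 @ 72); take 10/37 of E → 22.43. Capacity used 92/92.
4 item(s) taken whole; one partial (take 10/37 of E).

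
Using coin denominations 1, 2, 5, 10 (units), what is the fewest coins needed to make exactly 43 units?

Greedy: take as many of the largest coin as possible, then repeat with the remainder.
43 − 4×10→3 − 1×2→1 − 1×1→0
Total coins = 4 + 1 + 1 = 6

6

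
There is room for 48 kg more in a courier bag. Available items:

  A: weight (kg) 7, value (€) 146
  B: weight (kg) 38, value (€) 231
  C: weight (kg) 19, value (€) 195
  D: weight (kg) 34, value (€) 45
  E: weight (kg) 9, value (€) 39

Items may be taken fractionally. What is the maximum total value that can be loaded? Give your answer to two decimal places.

474.74

Ratios (sorted): A 20.86, C 10.26, B 6.08, E 4.33, D 1.32
take A (7 @ 146); take C (19 @ 195); take 22/38 of B → 133.74. Capacity used 48/48.
Total value = 474.74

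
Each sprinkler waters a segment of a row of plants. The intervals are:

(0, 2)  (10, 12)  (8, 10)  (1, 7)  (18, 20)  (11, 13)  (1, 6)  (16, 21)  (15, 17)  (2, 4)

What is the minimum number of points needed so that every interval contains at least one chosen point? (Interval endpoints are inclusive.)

Sort by right endpoint; whenever an interval is uncovered, place a point at its right end.
By right end: [0,2]  [2,4]  [1,6]  [1,7]  [8,10]  [10,12]  [11,13]  [15,17]  [18,20]  [16,21]
[0,2] uncovered → point at 2; [8,10] uncovered → point at 10; [11,13] uncovered → point at 13; [15,17] uncovered → point at 17; [18,20] uncovered → point at 20.
Points: 2, 10, 13, 17, 20 (5 total).

5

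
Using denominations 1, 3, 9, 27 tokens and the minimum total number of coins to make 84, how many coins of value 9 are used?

0

84 − 3×27→3 − 1×3→0
Count of 9: 0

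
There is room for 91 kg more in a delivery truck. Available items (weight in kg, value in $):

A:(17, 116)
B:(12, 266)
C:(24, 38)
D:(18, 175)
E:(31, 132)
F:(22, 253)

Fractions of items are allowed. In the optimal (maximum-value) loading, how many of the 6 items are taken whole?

4

Sort by value per unit weight and fill in that order.
Order: B (266/12=22.17) > F (253/22=11.50) > D (175/18=9.72) > A (116/17=6.82) > E (132/31=4.26) > C (38/24=1.58)
Fill: take B (12 @ 266) → take F (22 @ 253) → take D (18 @ 175) → take A (17 @ 116) → take 22/31 of E → 93.68; 91/91 used.
4 item(s) taken whole; one partial (take 22/31 of E).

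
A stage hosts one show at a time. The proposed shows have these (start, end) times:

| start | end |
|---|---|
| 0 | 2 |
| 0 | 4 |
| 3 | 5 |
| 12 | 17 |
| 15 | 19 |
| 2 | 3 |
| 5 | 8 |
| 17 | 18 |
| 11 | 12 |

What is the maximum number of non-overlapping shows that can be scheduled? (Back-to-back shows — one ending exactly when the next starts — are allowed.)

7

By end time: (0,2), (2,3), (0,4), (3,5), (5,8), (11,12), (12,17), (17,18), (15,19).
Pick (0,2); next start ≥ 2 → (2,3); next start ≥ 3 → (3,5); next start ≥ 5 → (5,8); next start ≥ 8 → (11,12); next start ≥ 12 → (12,17); next start ≥ 17 → (17,18).
Selected 7 shows.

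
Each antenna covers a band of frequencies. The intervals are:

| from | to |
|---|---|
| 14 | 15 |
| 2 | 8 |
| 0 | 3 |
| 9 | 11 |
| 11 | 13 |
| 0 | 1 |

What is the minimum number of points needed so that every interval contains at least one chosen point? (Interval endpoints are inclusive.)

4

Process intervals by earliest right end; each time one isn't hit yet, stab at its right endpoint.
By right end: [0,1]  [0,3]  [2,8]  [9,11]  [11,13]  [14,15]
[0,1] uncovered → point at 1; [2,8] uncovered → point at 8; [9,11] uncovered → point at 11; [14,15] uncovered → point at 15.
Points: 1, 8, 11, 15 (4 total).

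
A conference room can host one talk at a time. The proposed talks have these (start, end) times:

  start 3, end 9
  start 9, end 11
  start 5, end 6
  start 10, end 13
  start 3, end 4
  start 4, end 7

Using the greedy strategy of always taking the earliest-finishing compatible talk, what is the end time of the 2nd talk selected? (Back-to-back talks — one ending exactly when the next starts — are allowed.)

6

Sort by end time and greedily take each interval whose start is ≥ the last chosen end.
By end time: (3,4), (5,6), (4,7), (3,9), (9,11), (10,13).
Pick (3,4); next start ≥ 4 → (5,6); next start ≥ 6 → (9,11).
Selected: (3,4) (5,6) (9,11)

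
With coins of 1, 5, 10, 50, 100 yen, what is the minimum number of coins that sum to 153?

153 − 1×100→53 − 1×50→3 − 3×1→0
Total coins = 1 + 1 + 3 = 5

5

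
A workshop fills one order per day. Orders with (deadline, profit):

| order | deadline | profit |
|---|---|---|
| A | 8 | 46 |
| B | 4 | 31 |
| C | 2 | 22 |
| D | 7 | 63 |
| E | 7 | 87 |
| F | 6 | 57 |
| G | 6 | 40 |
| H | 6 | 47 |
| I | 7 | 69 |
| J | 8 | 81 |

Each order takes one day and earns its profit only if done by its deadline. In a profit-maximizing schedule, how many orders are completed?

Sort by profit descending; place each in the latest free slot ≤ its deadline.
Profit order: E=87 J=81 I=69 D=63 F=57 H=47 A=46 G=40 B=31 C=22
Assign: E→slot 7, J→slot 8, I→slot 6, D→slot 5, F→slot 4, H→slot 3, A→slot 2, G→slot 1, B skipped, C skipped.
Slots: [1:G] [2:A] [3:H] [4:F] [5:D] [6:I] [7:E] [8:J]
8 of 10 scheduled.

8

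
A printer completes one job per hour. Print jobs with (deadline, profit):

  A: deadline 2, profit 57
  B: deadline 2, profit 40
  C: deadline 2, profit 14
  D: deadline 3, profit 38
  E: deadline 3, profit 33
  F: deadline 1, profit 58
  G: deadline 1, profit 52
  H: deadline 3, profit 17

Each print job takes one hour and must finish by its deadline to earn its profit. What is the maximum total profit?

153

Take jobs in profit order; each goes to the latest open slot no later than its deadline.
Profit order: F=58 A=57 G=52 B=40 D=38 E=33 H=17 C=14
Assign: F→slot 1, A→slot 2, G skipped, B skipped, D→slot 3, E skipped, H skipped, C skipped.
Slots: [1:F] [2:A] [3:D]
Profit = 58 + 57 + 38 = 153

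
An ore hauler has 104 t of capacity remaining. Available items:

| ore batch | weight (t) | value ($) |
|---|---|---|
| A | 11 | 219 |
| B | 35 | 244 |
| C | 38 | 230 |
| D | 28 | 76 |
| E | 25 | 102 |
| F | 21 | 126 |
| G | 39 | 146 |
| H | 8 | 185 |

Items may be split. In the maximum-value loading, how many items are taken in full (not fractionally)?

4

Order: H (185/8=23.12) > A (219/11=19.91) > B (244/35=6.97) > C (230/38=6.05) > F (126/21=6.00) > E (102/25=4.08) > G (146/39=3.74) > D (76/28=2.71)
Fill: take H (8 @ 185) → take A (11 @ 219) → take B (35 @ 244) → take C (38 @ 230) → take 12/21 of F → 72.00; 104/104 used.
4 item(s) taken whole; one partial (take 12/21 of F).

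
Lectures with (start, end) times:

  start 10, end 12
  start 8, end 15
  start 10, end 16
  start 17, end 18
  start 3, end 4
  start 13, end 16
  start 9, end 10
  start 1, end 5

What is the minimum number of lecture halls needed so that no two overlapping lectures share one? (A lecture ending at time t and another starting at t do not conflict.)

3

Count concurrent intervals with a sweep; the peak is the room count.
Events (time:±→running): 1:+→1 3:+→2 4:-→1 5:-→0 8:+→1 9:+→2 10:-→1 10:+→2 10:+→3 … peak 3.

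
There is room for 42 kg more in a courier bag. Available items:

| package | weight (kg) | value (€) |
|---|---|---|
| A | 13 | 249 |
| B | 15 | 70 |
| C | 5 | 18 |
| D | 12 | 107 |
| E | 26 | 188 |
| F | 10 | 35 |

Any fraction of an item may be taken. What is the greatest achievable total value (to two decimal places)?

478.92

Greedy by value/weight ratio, highest first.
Ratios (sorted): A 19.15, D 8.92, E 7.23, B 4.67, C 3.60, F 3.50
take A (13 @ 249); take D (12 @ 107); take 17/26 of E → 122.92. Capacity used 42/42.
Total value = 478.92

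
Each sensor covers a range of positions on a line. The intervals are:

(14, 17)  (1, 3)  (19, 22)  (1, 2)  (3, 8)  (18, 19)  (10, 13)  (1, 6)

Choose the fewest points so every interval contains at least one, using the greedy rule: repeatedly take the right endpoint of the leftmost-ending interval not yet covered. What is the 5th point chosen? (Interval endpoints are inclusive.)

Process intervals by earliest right end; each time one isn't hit yet, stab at its right endpoint.
Sorted: [1,2] [1,3] [1,6] [3,8] [10,13] [14,17] [18,19] [19,22]
{[1,2],[1,3],[1,6]} hit by 2; {[3,8]} hit by 8; {[10,13]} hit by 13; {[14,17]} hit by 17; {[18,19],[19,22]} hit by 19.
Points: 2, 8, 13, 17, 19 (5 total).

19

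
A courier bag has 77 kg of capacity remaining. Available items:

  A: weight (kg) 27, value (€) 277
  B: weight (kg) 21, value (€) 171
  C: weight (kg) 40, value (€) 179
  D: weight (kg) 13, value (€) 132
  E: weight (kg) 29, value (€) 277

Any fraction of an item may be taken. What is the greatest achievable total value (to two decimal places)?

Order: A (277/27=10.26) > D (132/13=10.15) > E (277/29=9.55) > B (171/21=8.14) > C (179/40=4.47)
Fill: take A (27 @ 277) → take D (13 @ 132) → take E (29 @ 277) → take 8/21 of B → 65.14; 77/77 used.
Total value = 751.14

751.14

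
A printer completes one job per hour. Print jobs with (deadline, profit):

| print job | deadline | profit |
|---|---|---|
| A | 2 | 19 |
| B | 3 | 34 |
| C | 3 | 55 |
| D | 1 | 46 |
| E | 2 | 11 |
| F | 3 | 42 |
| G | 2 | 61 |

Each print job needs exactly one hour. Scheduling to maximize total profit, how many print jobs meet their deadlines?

By profit: G(d2,61), C(d3,55), D(d1,46), F(d3,42), B(d3,34), A(d2,19), E(d2,11)
G→slot 2; C→slot 3; D→slot 1; F skipped; B skipped; A skipped; E skipped.
3 of 7 scheduled.

3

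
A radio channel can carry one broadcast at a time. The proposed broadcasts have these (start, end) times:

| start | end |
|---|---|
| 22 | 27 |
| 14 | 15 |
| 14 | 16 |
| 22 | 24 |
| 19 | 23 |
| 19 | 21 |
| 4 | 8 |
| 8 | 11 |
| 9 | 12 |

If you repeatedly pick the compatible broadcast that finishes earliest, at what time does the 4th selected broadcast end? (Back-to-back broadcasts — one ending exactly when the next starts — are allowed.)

Greedy by earliest finish: after sorting by end time, pick each interval compatible with the last pick.
Sorted by end: (4,8)  (8,11)  (9,12)  (14,15)  (14,16)  (19,21)  (19,23)  (22,24)  (22,27)
take (4,8); take (8,11); take (14,15); take (19,21); take (22,24).
Selected: (4,8) (8,11) (14,15) (19,21) (22,24)

21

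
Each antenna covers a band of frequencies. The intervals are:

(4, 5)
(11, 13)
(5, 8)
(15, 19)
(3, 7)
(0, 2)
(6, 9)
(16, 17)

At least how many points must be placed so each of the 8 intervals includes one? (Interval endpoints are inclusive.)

5

Process intervals by earliest right end; each time one isn't hit yet, stab at its right endpoint.
Sorted: [0,2] [4,5] [3,7] [5,8] [6,9] [11,13] [16,17] [15,19]
{[0,2]} hit by 2; {[4,5],[3,7],[5,8]} hit by 5; {[6,9]} hit by 9; {[11,13]} hit by 13; {[16,17],[15,19]} hit by 17.
Points: 2, 5, 9, 13, 17 (5 total).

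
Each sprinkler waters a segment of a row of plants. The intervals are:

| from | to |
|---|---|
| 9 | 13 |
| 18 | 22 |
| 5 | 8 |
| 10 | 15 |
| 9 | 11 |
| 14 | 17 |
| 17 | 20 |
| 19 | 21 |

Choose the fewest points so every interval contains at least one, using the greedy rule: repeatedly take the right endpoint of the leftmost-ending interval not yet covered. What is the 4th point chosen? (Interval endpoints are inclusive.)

21

Process intervals by earliest right end; each time one isn't hit yet, stab at its right endpoint.
By right end: [5,8]  [9,11]  [9,13]  [10,15]  [14,17]  [17,20]  [19,21]  [18,22]
[5,8] uncovered → point at 8; [9,11] uncovered → point at 11; [14,17] uncovered → point at 17; [19,21] uncovered → point at 21.
Points: 8, 11, 17, 21 (4 total).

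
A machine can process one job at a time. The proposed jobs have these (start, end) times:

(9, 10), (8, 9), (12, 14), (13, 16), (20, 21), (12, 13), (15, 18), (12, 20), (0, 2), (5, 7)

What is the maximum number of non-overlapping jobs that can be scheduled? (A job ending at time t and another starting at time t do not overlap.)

7

Greedy by earliest finish: after sorting by end time, pick each interval compatible with the last pick.
Sorted by end: (0,2)  (5,7)  (8,9)  (9,10)  (12,13)  (12,14)  (13,16)  (15,18)  (12,20)  (20,21)
take (0,2); take (5,7); take (8,9); take (9,10); take (12,13); take (13,16); take (20,21).
Selected 7 jobs.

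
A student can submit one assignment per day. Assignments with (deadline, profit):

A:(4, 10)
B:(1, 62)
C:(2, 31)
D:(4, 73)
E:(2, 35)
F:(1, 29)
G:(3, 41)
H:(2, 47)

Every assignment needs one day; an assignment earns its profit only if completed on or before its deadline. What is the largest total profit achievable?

223

By profit: D(d4,73), B(d1,62), H(d2,47), G(d3,41), E(d2,35), C(d2,31), F(d1,29), A(d4,10)
D→slot 4; B→slot 1; H→slot 2; G→slot 3; E skipped; C skipped; F skipped; A skipped.
Profit = 62 + 47 + 41 + 73 = 223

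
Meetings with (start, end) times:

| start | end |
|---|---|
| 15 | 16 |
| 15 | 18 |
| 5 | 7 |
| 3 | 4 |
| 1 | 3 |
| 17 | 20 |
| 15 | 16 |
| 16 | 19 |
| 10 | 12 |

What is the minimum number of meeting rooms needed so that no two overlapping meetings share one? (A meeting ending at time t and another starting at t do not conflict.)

3

starts: [1, 3, 5, 10, 15, 15, 15, 16, 17]
ends:   [3, 4, 7, 12, 16, 16, 18, 19, 20]
s1→1 e3→0 s3→1 e4→0 s5→1 e7→0 s10→1 e12→0 s15→1 s15→2 s15→3  — peak 3.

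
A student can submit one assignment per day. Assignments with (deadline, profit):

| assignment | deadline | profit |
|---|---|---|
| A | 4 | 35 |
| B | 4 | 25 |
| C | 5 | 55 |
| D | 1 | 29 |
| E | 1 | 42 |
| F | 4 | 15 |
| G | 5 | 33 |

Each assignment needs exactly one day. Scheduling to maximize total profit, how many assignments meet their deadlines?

Take jobs in profit order; each goes to the latest open slot no later than its deadline.
By profit: C(d5,55), E(d1,42), A(d4,35), G(d5,33), D(d1,29), B(d4,25), F(d4,15)
C→slot 5; E→slot 1; A→slot 4; G→slot 3; D skipped; B→slot 2; F skipped.
5 of 7 scheduled.

5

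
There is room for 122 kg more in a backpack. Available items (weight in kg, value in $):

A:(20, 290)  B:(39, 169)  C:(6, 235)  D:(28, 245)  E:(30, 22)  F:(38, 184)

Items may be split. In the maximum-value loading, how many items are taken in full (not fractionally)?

Ratios (sorted): C 39.17, A 14.50, D 8.75, F 4.84, B 4.33, E 0.73
take C (6 @ 235); take A (20 @ 290); take D (28 @ 245); take F (38 @ 184); take 30/39 of B → 130.00. Capacity used 122/122.
4 item(s) taken whole; one partial (take 30/39 of B).

4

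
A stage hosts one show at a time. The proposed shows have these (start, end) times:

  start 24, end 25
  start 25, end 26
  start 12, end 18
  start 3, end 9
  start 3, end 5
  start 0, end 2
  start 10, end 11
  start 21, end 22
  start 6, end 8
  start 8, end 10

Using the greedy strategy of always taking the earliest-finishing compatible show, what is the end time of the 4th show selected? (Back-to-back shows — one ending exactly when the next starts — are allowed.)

Order by finish time; keep every interval that doesn't clash with the previous kept one.
By end time: (0,2), (3,5), (6,8), (3,9), (8,10), (10,11), (12,18), (21,22), (24,25), (25,26).
Pick (0,2); next start ≥ 2 → (3,5); next start ≥ 5 → (6,8); next start ≥ 8 → (8,10); next start ≥ 10 → (10,11); next start ≥ 11 → (12,18); next start ≥ 18 → (21,22); next start ≥ 22 → (24,25); next start ≥ 25 → (25,26).
Selected: (0,2) (3,5) (6,8) (8,10) (10,11) (12,18) (21,22) (24,25) (25,26)

10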